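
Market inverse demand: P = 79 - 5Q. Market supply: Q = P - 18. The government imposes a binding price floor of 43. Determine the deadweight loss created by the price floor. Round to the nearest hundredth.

Rewriting supply in inverse form: P = 18 + Q.
Free-market equilibrium: 79 - 5Q = 18 + Q gives Q* = 10.1667, P* = 28.1667.
At P = 43, buyers demand (79 - 43)/5 = 7.2 while sellers would supply more, so the quantity traded is 7.2 at price 43.
At Q = 7.2 the demand price is 43 and the supply price is 25.2. Deadweight loss is the triangle between the curves from 7.2 to 10.1667: (1/2)(43 - 25.2)(10.1667 - 7.2) = 26.4033.

26.40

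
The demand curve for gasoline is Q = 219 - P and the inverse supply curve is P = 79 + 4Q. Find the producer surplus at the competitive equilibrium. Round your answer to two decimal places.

Rewriting demand in inverse form: P = 219 - Q.
Equilibrium: 219 - Q = 79 + 4Q, so Q* = 28 and P* = 191.
PS is the area between P* and the supply curve from 0 to Q*: (1/2)(28)(112) = 1568.

1568.00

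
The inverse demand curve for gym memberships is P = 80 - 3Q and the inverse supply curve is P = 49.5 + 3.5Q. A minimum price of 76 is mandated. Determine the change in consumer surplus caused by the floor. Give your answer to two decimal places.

Free-market equilibrium: 80 - 3Q = 49.5 + 3.5Q gives Q* = 4.6923, P* = 65.9231.
At P = 76, buyers demand (80 - 76)/3 = 1.3333 while sellers would supply more, so the quantity traded is 1.3333 at price 76.
CS goes from (1/2)(4.6923)(14.0769) = 33.0266 to 2.6667 (computed as (80 - 76)(1.3333) - (1/2)(3)(1.3333)^2), a change of -30.36.

-30.36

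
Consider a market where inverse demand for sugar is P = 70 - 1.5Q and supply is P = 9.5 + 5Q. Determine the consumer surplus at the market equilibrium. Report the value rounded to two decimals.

Setting demand equal to supply, 60.5 = 6.5Q, so Q* = 9.3077 and P* = 56.0385.
The demand choke price is 70, so CS = (1/2)(Q*)(70 - P*) = (1/2)(9.3077)(13.9615) = 64.9749.

64.97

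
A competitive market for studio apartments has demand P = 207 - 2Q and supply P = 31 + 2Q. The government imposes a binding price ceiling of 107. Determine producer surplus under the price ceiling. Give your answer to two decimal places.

1444.00

Without the control, 207 - 2Q = 31 + 2Q so Q* = 44 and P* = 119.
At P = 107, sellers supply (107 - 31)/2 = 38 while buyers want more, so the quantity traded is 38 at price 107.
PS is the triangle above supply below 107: (1/2)(38)(107 - 31) = 1444.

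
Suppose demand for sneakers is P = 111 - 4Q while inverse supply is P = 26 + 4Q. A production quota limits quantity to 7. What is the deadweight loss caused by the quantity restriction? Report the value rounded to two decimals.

Unrestricted equilibrium: Q* = (111 - 26)/(4 + 4) = 10.625.
At Q = 7 the demand price is 111 - 4(7) = 83 and the supply price is 26 + 4(7) = 54.
DWL = (1/2)(gap between curves at 7) x (Q* - 7) = (1/2)(29)(3.625) = 52.5625.

52.56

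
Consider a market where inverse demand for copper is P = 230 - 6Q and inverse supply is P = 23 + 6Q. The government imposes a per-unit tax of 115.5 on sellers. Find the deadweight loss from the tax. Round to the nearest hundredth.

Pre-tax equilibrium: 230 - 6Q = 23 + 6Q gives Q* = 17.25, P* = 126.5.
A tax on sellers shifts supply up by 115.5: 230 - 6Q = 23 + 6Q + 115.5, so Q_t = 7.625. Buyers pay P_b = 184.25; sellers receive P_s = P_b - 115.5 = 68.75.
The welfare triangle lost has base Q* - Q_t = 9.625 and height t = 115.5, so DWL = (1/2)(9.625)(115.5) = 555.8438.

555.84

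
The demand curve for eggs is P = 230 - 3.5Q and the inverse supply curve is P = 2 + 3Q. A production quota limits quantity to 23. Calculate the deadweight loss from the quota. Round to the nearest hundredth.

Unrestricted equilibrium: Q* = (230 - 2)/(3.5 + 3) = 35.0769.
At Q = 23 the demand price is 230 - 3.5(23) = 149.5 and the supply price is 2 + 3(23) = 71.
Deadweight loss is the triangle between the curves from 23 to 35.0769: (1/2)(149.5 - 71)(35.0769 - 23) = 474.0192.

474.02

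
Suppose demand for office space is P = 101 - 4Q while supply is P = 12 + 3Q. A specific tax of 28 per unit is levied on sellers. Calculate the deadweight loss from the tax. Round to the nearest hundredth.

56.00

Without the tax, 101 - 4Q = 12 + 3Q so Q* = 12.7143 and P* = 50.1429.
A tax on sellers shifts supply up by 28: 101 - 4Q = 12 + 3Q + 28, so Q_t = 8.7143. Buyers pay P_b = 66.1429; sellers receive P_s = P_b - 28 = 38.1429.
Deadweight loss is the triangle between the curves from Q_t to Q*: (1/2)(12.7143 - 8.7143)(28) = 56.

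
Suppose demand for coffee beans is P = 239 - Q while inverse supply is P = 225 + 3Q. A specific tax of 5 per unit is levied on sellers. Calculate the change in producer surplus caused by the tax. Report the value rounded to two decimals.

-10.78

Pre-tax equilibrium: 239 - Q = 225 + 3Q gives Q* = 3.5, P* = 235.5.
A tax on sellers shifts supply up by 5: 239 - Q = 225 + 3Q + 5, so Q_t = 2.25. Buyers pay P_b = 236.75; sellers receive P_s = P_b - 5 = 231.75.
PS falls from (1/2)(3.5)(10.5) = 18.375 to (1/2)(2.25)(6.75) = 7.5938, a change of -10.7812.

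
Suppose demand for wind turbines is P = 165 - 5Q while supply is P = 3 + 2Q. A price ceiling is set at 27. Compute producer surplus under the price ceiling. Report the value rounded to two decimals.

144.00

Free-market equilibrium: 165 - 5Q = 3 + 2Q gives Q* = 23.1429, P* = 49.2857.
At P = 27, sellers supply (27 - 3)/2 = 12 while buyers want more, so the quantity traded is 12 at price 27.
PS is the triangle above supply below 27: (1/2)(12)(27 - 3) = 144.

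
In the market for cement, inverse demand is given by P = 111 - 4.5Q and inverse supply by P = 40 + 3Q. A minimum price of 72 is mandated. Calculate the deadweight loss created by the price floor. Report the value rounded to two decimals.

2.40

Without the control, 111 - 4.5Q = 40 + 3Q so Q* = 9.4667 and P* = 68.4.
At P = 72, buyers demand (111 - 72)/4.5 = 8.6667 while sellers would supply more, so the quantity traded is 8.6667 at price 72.
At Q = 8.6667 the demand price is 72 and the supply price is 66. Deadweight loss is the triangle between the curves from 8.6667 to 9.4667: (1/2)(72 - 66)(9.4667 - 8.6667) = 2.4.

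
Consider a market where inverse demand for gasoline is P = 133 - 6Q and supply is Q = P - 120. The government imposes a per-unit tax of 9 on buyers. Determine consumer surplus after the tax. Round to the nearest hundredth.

Rewriting supply in inverse form: P = 120 + Q.
Pre-tax equilibrium: 133 - 6Q = 120 + Q gives Q* = 1.8571, P* = 121.8571.
With the tax, buyers' net willingness to pay falls by 9: (133 - 9) - 6Q = 120 + Q, so Q_t = 0.5714. Buyers pay P_b = 129.5714; sellers receive P_s = P_b - 9 = 120.5714.
CS = (1/2)(Q_t)(133 - P_b) = (1/2)(0.5714)(3.4286) = 0.9796.

0.98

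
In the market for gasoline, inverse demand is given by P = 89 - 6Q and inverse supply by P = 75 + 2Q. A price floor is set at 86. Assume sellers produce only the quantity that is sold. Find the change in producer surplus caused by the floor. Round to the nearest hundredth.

Free-market equilibrium: 89 - 6Q = 75 + 2Q gives Q* = 1.75, P* = 78.5.
At P = 86, buyers demand (89 - 86)/6 = 0.5 while sellers would supply more, so the quantity traded is 0.5 at price 86.
PS goes from (1/2)(1.75)(3.5) = 3.0625 to 5.25 (computed as (86 - 75)(0.5) - (1/2)(2)(0.5)^2), a change of 2.1875.

2.19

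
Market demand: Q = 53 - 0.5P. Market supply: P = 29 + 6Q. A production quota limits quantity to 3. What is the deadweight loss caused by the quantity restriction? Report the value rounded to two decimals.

175.56

Rewriting demand in inverse form: P = 106 - 2Q.
Unrestricted equilibrium: Q* = (106 - 29)/(2 + 6) = 9.625.
At Q = 3 the demand price is 106 - 2(3) = 100 and the supply price is 29 + 6(3) = 47.
Deadweight loss is the triangle between the curves from 3 to 9.625: (1/2)(100 - 47)(9.625 - 3) = 175.5625.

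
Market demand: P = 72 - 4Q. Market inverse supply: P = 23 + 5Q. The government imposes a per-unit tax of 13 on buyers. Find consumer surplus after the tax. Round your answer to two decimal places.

Without the tax, 72 - 4Q = 23 + 5Q so Q* = 5.4444 and P* = 50.2222.
With the tax, buyers' net willingness to pay falls by 13: (72 - 13) - 4Q = 23 + 5Q, so Q_t = 4. Buyers pay P_b = 56; sellers receive P_s = P_b - 13 = 43.
CS = (1/2)(Q_t)(72 - P_b) = (1/2)(4)(16) = 32.

32.00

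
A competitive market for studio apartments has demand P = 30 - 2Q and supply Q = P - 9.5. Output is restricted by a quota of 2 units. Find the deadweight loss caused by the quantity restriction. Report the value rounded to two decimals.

Rewriting supply in inverse form: P = 9.5 + Q.
Unrestricted equilibrium: Q* = (30 - 9.5)/(2 + 1) = 6.8333.
At Q = 2 the demand price is 30 - 2(2) = 26 and the supply price is 9.5 + (2) = 11.5.
Deadweight loss is the triangle between the curves from 2 to 6.8333: (1/2)(26 - 11.5)(6.8333 - 2) = 35.0417.

35.04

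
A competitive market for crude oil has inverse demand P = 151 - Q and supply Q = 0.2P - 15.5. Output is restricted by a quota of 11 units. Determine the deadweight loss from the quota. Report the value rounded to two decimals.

Rewriting supply in inverse form: P = 77.5 + 5Q.
Unrestricted equilibrium: Q* = (151 - 77.5)/(1 + 5) = 12.25.
At Q = 11 the demand price is 151 - (11) = 140 and the supply price is 77.5 + 5(11) = 132.5.
Deadweight loss is the triangle between the curves from 11 to 12.25: (1/2)(140 - 132.5)(12.25 - 11) = 4.6875.

4.69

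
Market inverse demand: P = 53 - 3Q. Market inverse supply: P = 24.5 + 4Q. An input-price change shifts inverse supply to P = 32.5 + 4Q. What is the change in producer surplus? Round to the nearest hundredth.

-16.00

Initial equilibrium: Q_0 = 4.0714, P_0 = 40.7857; CS_0 = (1/2)(4.0714)(12.2143) = 24.8648, PS_0 = (1/2)(4.0714)(16.2857) = 33.1531.
New equilibrium: 53 - 3Q = 32.5 + 4Q gives Q_1 = 2.9286, P_1 = 44.2143; CS_1 = 12.8648, PS_1 = 17.1531.
Change in producer surplus = 17.1531 - 33.1531 = -16.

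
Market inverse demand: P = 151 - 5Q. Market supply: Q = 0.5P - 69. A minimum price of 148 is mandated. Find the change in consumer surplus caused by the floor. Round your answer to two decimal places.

Rewriting supply in inverse form: P = 138 + 2Q.
Free-market equilibrium: 151 - 5Q = 138 + 2Q gives Q* = 1.8571, P* = 141.7143.
At the floor price 148, quantity demanded is (151 - 148)/5 = 0.6; demand is the short side, so Q = 0.6 trades at P = 148.
CS goes from (1/2)(1.8571)(9.2857) = 8.6224 to 0.9 (computed as (151 - 148)(0.6) - (1/2)(5)(0.6)^2), a change of -7.7224.

-7.72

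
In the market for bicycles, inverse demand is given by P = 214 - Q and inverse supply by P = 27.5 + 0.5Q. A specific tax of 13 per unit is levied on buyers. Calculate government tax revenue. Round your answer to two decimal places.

1503.67

Without the tax, 214 - Q = 27.5 + 0.5Q so Q* = 124.3333 and P* = 89.6667.
With the tax, buyers' net willingness to pay falls by 13: (214 - 13) - Q = 27.5 + 0.5Q, so Q_t = 115.6667. Buyers pay P_b = 98.3333; sellers receive P_s = P_b - 13 = 85.3333.
Revenue is the tax times quantity traded: 13 x 115.6667 = 1503.6667.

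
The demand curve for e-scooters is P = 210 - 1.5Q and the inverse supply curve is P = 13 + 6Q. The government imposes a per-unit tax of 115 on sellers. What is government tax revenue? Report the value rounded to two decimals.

1257.33

Without the tax, 210 - 1.5Q = 13 + 6Q so Q* = 26.2667 and P* = 170.6.
With the tax, sellers need 115 more per unit: 210 - 1.5Q = 13 + 6Q + 115, so Q_t = 10.9333. Buyers pay P_b = 193.6; sellers receive P_s = P_b - 115 = 78.6.
Tax revenue = t x Q_t = 115 x 10.9333 = 1257.3333.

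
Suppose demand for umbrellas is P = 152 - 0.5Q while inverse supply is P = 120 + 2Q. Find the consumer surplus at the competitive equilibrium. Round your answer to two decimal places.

40.96

Equilibrium: 152 - 0.5Q = 120 + 2Q, so Q* = 12.8 and P* = 145.6.
Consumer surplus is the triangle under demand above P*: (1/2)(12.8)(152 - 145.6) = (1/2)(12.8)(6.4) = 40.96.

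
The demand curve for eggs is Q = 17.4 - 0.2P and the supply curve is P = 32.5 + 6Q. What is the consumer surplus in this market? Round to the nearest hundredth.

Rewriting demand in inverse form: P = 87 - 5Q.
Equilibrium: 87 - 5Q = 32.5 + 6Q, so Q* = 4.9545 and P* = 62.2273.
Consumer surplus is the triangle under demand above P*: (1/2)(4.9545)(87 - 62.2273) = (1/2)(4.9545)(24.7727) = 61.3688.

61.37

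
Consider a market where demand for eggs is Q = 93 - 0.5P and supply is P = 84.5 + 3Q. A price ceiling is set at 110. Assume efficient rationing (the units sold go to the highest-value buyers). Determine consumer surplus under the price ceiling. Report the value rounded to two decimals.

573.75

Rewriting demand in inverse form: P = 186 - 2Q.
Free-market equilibrium: 186 - 2Q = 84.5 + 3Q gives Q* = 20.3, P* = 145.4.
At the ceiling price 110, quantity supplied is (110 - 84.5)/3 = 8.5; supply is the short side, so Q = 8.5 trades at P = 110.
The demand price at Q = 8.5 is 169. CS is the trapezoid between demand and 110 over [0, 8.5]: (1/2)[(186 - 110) + (169 - 110)](8.5) = 573.75.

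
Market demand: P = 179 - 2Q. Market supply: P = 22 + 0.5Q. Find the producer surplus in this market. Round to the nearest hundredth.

985.96

Setting demand equal to supply, 157 = 2.5Q, so Q* = 62.8 and P* = 53.4.
Producer surplus is the triangle above supply below P*: (1/2)(62.8)(53.4 - 22) = (1/2)(62.8)(31.4) = 985.96.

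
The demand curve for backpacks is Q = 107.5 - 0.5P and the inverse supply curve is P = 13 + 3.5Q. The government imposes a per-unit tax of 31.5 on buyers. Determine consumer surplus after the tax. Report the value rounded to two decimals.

961.00

Rewriting demand in inverse form: P = 215 - 2Q.
Without the tax, 215 - 2Q = 13 + 3.5Q so Q* = 36.7273 and P* = 141.5455.
A tax on buyers shifts demand down by 31.5: (215 - 31.5) - 2Q = 13 + 3.5Q, so Q_t = 31. Buyers pay P_b = 153; sellers receive P_s = P_b - 31.5 = 121.5.
CS = (1/2)(Q_t)(215 - P_b) = (1/2)(31)(62) = 961.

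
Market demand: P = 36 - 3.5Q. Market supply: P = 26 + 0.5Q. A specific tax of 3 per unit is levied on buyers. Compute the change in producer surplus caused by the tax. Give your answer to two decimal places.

Pre-tax equilibrium: 36 - 3.5Q = 26 + 0.5Q gives Q* = 2.5, P* = 27.25.
With the tax, buyers' net willingness to pay falls by 3: (36 - 3) - 3.5Q = 26 + 0.5Q, so Q_t = 1.75. Buyers pay P_b = 29.875; sellers receive P_s = P_b - 3 = 26.875.
Producers lose the trapezoid between P_s and P* out to Q_t plus the triangle from Q_t to Q*: change in PS = 0.7656 - 1.5625 = -0.7969.

-0.80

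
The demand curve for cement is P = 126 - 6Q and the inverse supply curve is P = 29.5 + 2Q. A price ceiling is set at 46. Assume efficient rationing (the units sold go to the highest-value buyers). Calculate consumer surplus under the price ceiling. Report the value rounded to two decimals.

455.81

Without the control, 126 - 6Q = 29.5 + 2Q so Q* = 12.0625 and P* = 53.625.
At P = 46, sellers supply (46 - 29.5)/2 = 8.25 while buyers want more, so the quantity traded is 8.25 at price 46.
The demand price at Q = 8.25 is 76.5. CS is the trapezoid between demand and 46 over [0, 8.25]: (1/2)[(126 - 46) + (76.5 - 46)](8.25) = 455.8125.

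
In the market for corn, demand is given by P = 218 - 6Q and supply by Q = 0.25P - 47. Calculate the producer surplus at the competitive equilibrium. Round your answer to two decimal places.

Rewriting supply in inverse form: P = 188 + 4Q.
Set 218 - 6Q = 188 + 4Q, which gives 30 = 10Q, so Q* = 3 and P* = 218 - 6(3) = 200.
Producer surplus is the triangle above supply below P*: (1/2)(3)(200 - 188) = (1/2)(3)(12) = 18.

18.00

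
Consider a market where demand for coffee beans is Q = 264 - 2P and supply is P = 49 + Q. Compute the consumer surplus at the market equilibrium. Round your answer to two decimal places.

Rewriting demand in inverse form: P = 132 - 0.5Q.
Setting demand equal to supply, 83 = 1.5Q, so Q* = 55.3333 and P* = 104.3333.
CS is the area between the demand curve and P* from 0 to Q*: (1/2)(55.3333)(27.6667) = 765.4444.

765.44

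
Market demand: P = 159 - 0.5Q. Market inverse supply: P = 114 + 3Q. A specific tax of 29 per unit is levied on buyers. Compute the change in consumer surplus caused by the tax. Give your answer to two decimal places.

Without the tax, 159 - 0.5Q = 114 + 3Q so Q* = 12.8571 and P* = 152.5714.
A tax on buyers shifts demand down by 29: (159 - 29) - 0.5Q = 114 + 3Q, so Q_t = 4.5714. Buyers pay P_b = 156.7143; sellers receive P_s = P_b - 29 = 127.7143.
Consumers lose the trapezoid between P* and P_b out to Q_t plus the triangle from Q_t to Q*: change in CS = 5.2245 - 41.3265 = -36.102.

-36.10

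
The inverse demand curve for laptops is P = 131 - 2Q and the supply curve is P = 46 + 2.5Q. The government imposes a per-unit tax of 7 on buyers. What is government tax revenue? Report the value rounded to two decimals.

Without the tax, 131 - 2Q = 46 + 2.5Q so Q* = 18.8889 and P* = 93.2222.
A tax on buyers shifts demand down by 7: (131 - 7) - 2Q = 46 + 2.5Q, so Q_t = 17.3333. Buyers pay P_b = 96.3333; sellers receive P_s = P_b - 7 = 89.3333.
Revenue is the tax times quantity traded: 7 x 17.3333 = 121.3333.

121.33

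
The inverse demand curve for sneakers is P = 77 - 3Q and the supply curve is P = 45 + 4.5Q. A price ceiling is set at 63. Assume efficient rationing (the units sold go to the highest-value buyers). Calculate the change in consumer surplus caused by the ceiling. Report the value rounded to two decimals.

4.69

Free-market equilibrium: 77 - 3Q = 45 + 4.5Q gives Q* = 4.2667, P* = 64.2.
At P = 63, sellers supply (63 - 45)/4.5 = 4 while buyers want more, so the quantity traded is 4 at price 63.
CS goes from (1/2)(4.2667)(12.8) = 27.3067 to 32 (computed as (77 - 63)(4) - (1/2)(3)(4)^2), a change of 4.6933.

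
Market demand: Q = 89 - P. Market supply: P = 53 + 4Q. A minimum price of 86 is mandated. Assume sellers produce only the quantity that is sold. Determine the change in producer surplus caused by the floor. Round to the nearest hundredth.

Rewriting demand in inverse form: P = 89 - Q.
Free-market equilibrium: 89 - Q = 53 + 4Q gives Q* = 7.2, P* = 81.8.
At P = 86, buyers demand (89 - 86)/1 = 3 while sellers would supply more, so the quantity traded is 3 at price 86.
PS goes from (1/2)(7.2)(28.8) = 103.68 to 81 (computed as (86 - 53)(3) - (1/2)(4)(3)^2), a change of -22.68.

-22.68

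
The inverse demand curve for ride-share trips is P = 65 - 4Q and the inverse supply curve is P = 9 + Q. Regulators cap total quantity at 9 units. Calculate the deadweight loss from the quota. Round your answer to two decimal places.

Unrestricted equilibrium: Q* = (65 - 9)/(4 + 1) = 11.2.
At Q = 9 the demand price is 65 - 4(9) = 29 and the supply price is 9 + (9) = 18.
Deadweight loss is the triangle between the curves from 9 to 11.2: (1/2)(29 - 18)(11.2 - 9) = 12.1.

12.10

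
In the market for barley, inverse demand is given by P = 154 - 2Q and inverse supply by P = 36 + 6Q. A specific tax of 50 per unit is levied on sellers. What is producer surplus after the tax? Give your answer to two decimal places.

216.75

Pre-tax equilibrium: 154 - 2Q = 36 + 6Q gives Q* = 14.75, P* = 124.5.
With the tax, sellers need 50 more per unit: 154 - 2Q = 36 + 6Q + 50, so Q_t = 8.5. Buyers pay P_b = 137; sellers receive P_s = P_b - 50 = 87.
PS = (1/2)(Q_t)(P_s - 36) = (1/2)(8.5)(51) = 216.75.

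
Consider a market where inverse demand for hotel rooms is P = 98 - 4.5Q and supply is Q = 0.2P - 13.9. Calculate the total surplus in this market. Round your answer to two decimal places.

42.75

Rewriting supply in inverse form: P = 69.5 + 5Q.
Equilibrium: 98 - 4.5Q = 69.5 + 5Q, so Q* = 3 and P* = 84.5.
Total surplus is the full triangle between the curves from 0 to Q*: (1/2)(3)(98 - 69.5) = 42.75.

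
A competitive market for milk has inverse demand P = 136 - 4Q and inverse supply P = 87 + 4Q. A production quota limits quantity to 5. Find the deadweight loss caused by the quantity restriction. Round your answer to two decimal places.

Unrestricted equilibrium: Q* = (136 - 87)/(4 + 4) = 6.125.
At Q = 5 the demand price is 136 - 4(5) = 116 and the supply price is 87 + 4(5) = 107.
DWL = (1/2)(gap between curves at 5) x (Q* - 5) = (1/2)(9)(1.125) = 5.0625.

5.06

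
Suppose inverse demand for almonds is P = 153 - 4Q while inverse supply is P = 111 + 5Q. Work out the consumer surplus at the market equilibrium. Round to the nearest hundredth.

Set 153 - 4Q = 111 + 5Q, which gives 42 = 9Q, so Q* = 4.6667 and P* = 153 - 4(4.6667) = 134.3333.
The demand choke price is 153, so CS = (1/2)(Q*)(153 - P*) = (1/2)(4.6667)(18.6667) = 43.5556.

43.56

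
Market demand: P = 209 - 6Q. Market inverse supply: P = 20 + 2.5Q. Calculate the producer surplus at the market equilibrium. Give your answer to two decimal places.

618.01

Setting demand equal to supply, 189 = 8.5Q, so Q* = 22.2353 and P* = 75.5882.
The supply curve's price intercept is 20, so PS = (1/2)(Q*)(P* - 20) = (1/2)(22.2353)(55.5882) = 618.0104.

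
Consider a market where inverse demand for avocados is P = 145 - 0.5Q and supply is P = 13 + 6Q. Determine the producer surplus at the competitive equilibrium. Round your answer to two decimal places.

1237.21

Equilibrium: 145 - 0.5Q = 13 + 6Q, so Q* = 20.3077 and P* = 134.8462.
Producer surplus is the triangle above supply below P*: (1/2)(20.3077)(134.8462 - 13) = (1/2)(20.3077)(121.8462) = 1237.2071.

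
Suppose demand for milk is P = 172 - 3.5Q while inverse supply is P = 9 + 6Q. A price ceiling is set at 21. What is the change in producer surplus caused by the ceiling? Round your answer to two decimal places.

-871.18

Without the control, 172 - 3.5Q = 9 + 6Q so Q* = 17.1579 and P* = 111.9474.
At the ceiling price 21, quantity supplied is (21 - 9)/6 = 2; supply is the short side, so Q = 2 trades at P = 21.
PS goes from (1/2)(17.1579)(102.9474) = 883.1801 to 12 (computed as (21 - 9)(2) - (1/2)(6)(2)^2), a change of -871.1801.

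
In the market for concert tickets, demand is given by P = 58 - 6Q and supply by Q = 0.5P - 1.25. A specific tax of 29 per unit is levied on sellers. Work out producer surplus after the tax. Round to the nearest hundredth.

Rewriting supply in inverse form: P = 2.5 + 2Q.
Pre-tax equilibrium: 58 - 6Q = 2.5 + 2Q gives Q* = 6.9375, P* = 16.375.
A tax on sellers shifts supply up by 29: 58 - 6Q = 2.5 + 2Q + 29, so Q_t = 3.3125. Buyers pay P_b = 38.125; sellers receive P_s = P_b - 29 = 9.125.
PS = (1/2)(Q_t)(P_s - 2.5) = (1/2)(3.3125)(6.625) = 10.9727.

10.97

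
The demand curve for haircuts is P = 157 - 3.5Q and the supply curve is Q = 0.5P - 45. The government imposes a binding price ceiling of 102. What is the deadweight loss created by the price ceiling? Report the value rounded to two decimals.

Rewriting supply in inverse form: P = 90 + 2Q.
Free-market equilibrium: 157 - 3.5Q = 90 + 2Q gives Q* = 12.1818, P* = 114.3636.
At the ceiling price 102, quantity supplied is (102 - 90)/2 = 6; supply is the short side, so Q = 6 trades at P = 102.
At Q = 6 the demand price is 136 and the supply price is 102. Deadweight loss is the triangle between the curves from 6 to 12.1818: (1/2)(136 - 102)(12.1818 - 6) = 105.0909.

105.09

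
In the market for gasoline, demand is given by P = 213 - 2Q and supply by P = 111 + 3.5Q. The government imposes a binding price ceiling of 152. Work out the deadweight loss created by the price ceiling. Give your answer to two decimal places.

128.33

Without the control, 213 - 2Q = 111 + 3.5Q so Q* = 18.5455 and P* = 175.9091.
At P = 152, sellers supply (152 - 111)/3.5 = 11.7143 while buyers want more, so the quantity traded is 11.7143 at price 152.
At Q = 11.7143 the demand price is 189.5714 and the supply price is 152. Deadweight loss is the triangle between the curves from 11.7143 to 18.5455: (1/2)(189.5714 - 152)(18.5455 - 11.7143) = 128.3284.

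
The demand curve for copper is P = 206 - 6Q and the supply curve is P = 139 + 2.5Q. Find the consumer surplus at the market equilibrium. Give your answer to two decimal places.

Setting demand equal to supply, 67 = 8.5Q, so Q* = 7.8824 and P* = 158.7059.
Consumer surplus is the triangle under demand above P*: (1/2)(7.8824)(206 - 158.7059) = (1/2)(7.8824)(47.2941) = 186.3945.

186.39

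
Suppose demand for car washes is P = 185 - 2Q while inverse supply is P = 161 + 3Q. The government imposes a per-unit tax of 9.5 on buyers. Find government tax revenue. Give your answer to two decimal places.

27.55

Without the tax, 185 - 2Q = 161 + 3Q so Q* = 4.8 and P* = 175.4.
With the tax, buyers' net willingness to pay falls by 9.5: (185 - 9.5) - 2Q = 161 + 3Q, so Q_t = 2.9. Buyers pay P_b = 179.2; sellers receive P_s = P_b - 9.5 = 169.7.
Revenue is the tax times quantity traded: 9.5 x 2.9 = 27.55.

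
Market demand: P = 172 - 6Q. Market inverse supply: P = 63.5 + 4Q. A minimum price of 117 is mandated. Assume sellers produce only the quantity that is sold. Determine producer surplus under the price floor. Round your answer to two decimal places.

322.36

Without the control, 172 - 6Q = 63.5 + 4Q so Q* = 10.85 and P* = 106.9.
At P = 117, buyers demand (172 - 117)/6 = 9.1667 while sellers would supply more, so the quantity traded is 9.1667 at price 117.
The supply price at Q = 9.1667 is 100.1667. PS is the trapezoid between 117 and supply over [0, 9.1667]: (1/2)[(117 - 63.5) + (117 - 100.1667)](9.1667) = 322.3611.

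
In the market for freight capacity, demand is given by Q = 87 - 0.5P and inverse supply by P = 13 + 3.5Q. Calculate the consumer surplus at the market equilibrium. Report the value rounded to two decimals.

Rewriting demand in inverse form: P = 174 - 2Q.
Equilibrium: 174 - 2Q = 13 + 3.5Q, so Q* = 29.2727 and P* = 115.4545.
The demand choke price is 174, so CS = (1/2)(Q*)(174 - P*) = (1/2)(29.2727)(58.5455) = 856.8926.

856.89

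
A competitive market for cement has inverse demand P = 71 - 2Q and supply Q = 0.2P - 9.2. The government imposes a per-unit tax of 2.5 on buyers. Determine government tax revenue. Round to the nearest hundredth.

8.04

Rewriting supply in inverse form: P = 46 + 5Q.
Pre-tax equilibrium: 71 - 2Q = 46 + 5Q gives Q* = 3.5714, P* = 63.8571.
With the tax, buyers' net willingness to pay falls by 2.5: (71 - 2.5) - 2Q = 46 + 5Q, so Q_t = 3.2143. Buyers pay P_b = 64.5714; sellers receive P_s = P_b - 2.5 = 62.0714.
Tax revenue = t x Q_t = 2.5 x 3.2143 = 8.0357.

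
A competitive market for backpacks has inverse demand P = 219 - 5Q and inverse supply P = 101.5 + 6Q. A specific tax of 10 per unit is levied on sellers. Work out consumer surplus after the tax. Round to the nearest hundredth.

238.77

Pre-tax equilibrium: 219 - 5Q = 101.5 + 6Q gives Q* = 10.6818, P* = 165.5909.
A tax on sellers shifts supply up by 10: 219 - 5Q = 101.5 + 6Q + 10, so Q_t = 9.7727. Buyers pay P_b = 170.1364; sellers receive P_s = P_b - 10 = 160.1364.
Consumer surplus is the triangle under demand above P_b: (1/2)(9.7727)(219 - 170.1364) = 238.7655.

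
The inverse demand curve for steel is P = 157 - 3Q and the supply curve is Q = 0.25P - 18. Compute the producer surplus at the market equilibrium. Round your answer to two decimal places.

Rewriting supply in inverse form: P = 72 + 4Q.
Setting demand equal to supply, 85 = 7Q, so Q* = 12.1429 and P* = 120.5714.
PS is the area between P* and the supply curve from 0 to Q*: (1/2)(12.1429)(48.5714) = 294.898.

294.90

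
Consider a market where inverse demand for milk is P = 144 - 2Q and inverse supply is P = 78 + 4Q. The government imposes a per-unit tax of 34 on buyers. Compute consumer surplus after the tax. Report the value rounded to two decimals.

Pre-tax equilibrium: 144 - 2Q = 78 + 4Q gives Q* = 11, P* = 122.
A tax on buyers shifts demand down by 34: (144 - 34) - 2Q = 78 + 4Q, so Q_t = 5.3333. Buyers pay P_b = 133.3333; sellers receive P_s = P_b - 34 = 99.3333.
Consumer surplus is the triangle under demand above P_b: (1/2)(5.3333)(144 - 133.3333) = 28.4444.

28.44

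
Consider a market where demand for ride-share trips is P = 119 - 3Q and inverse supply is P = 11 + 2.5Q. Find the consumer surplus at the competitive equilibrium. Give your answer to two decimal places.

Equilibrium: 119 - 3Q = 11 + 2.5Q, so Q* = 19.6364 and P* = 60.0909.
Consumer surplus is the triangle under demand above P*: (1/2)(19.6364)(119 - 60.0909) = (1/2)(19.6364)(58.9091) = 578.3802.

578.38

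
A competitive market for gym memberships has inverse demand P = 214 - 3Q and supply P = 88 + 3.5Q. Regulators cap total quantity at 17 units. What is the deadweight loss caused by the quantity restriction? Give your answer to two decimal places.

Unrestricted equilibrium: Q* = (214 - 88)/(3 + 3.5) = 19.3846.
At Q = 17 the demand price is 214 - 3(17) = 163 and the supply price is 88 + 3.5(17) = 147.5.
Deadweight loss is the triangle between the curves from 17 to 19.3846: (1/2)(163 - 147.5)(19.3846 - 17) = 18.4808.

18.48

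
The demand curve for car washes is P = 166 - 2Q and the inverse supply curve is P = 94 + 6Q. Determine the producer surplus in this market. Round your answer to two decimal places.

243.00

Equilibrium: 166 - 2Q = 94 + 6Q, so Q* = 9 and P* = 148.
PS is the area between P* and the supply curve from 0 to Q*: (1/2)(9)(54) = 243.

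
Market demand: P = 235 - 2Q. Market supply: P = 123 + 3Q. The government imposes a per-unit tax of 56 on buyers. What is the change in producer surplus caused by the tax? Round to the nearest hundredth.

-564.48

Pre-tax equilibrium: 235 - 2Q = 123 + 3Q gives Q* = 22.4, P* = 190.2.
A tax on buyers shifts demand down by 56: (235 - 56) - 2Q = 123 + 3Q, so Q_t = 11.2. Buyers pay P_b = 212.6; sellers receive P_s = P_b - 56 = 156.6.
Producers lose the trapezoid between P_s and P* out to Q_t plus the triangle from Q_t to Q*: change in PS = 188.16 - 752.64 = -564.48.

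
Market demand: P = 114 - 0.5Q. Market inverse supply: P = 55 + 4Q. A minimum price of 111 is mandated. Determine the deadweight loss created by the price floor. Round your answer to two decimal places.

Without the control, 114 - 0.5Q = 55 + 4Q so Q* = 13.1111 and P* = 107.4444.
At the floor price 111, quantity demanded is (114 - 111)/0.5 = 6; demand is the short side, so Q = 6 trades at P = 111.
The lost-trades triangle has base Q* - 6 = 7.1111 and height equal to the gap between the curves at Q = 6, which is 111 - 79 = 32. DWL = (1/2)(7.1111)(32) = 113.7778.

113.78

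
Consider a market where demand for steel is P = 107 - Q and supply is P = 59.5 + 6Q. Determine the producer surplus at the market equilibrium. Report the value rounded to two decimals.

138.14

Setting demand equal to supply, 47.5 = 7Q, so Q* = 6.7857 and P* = 100.2143.
The supply curve's price intercept is 59.5, so PS = (1/2)(Q*)(P* - 59.5) = (1/2)(6.7857)(40.7143) = 138.1378.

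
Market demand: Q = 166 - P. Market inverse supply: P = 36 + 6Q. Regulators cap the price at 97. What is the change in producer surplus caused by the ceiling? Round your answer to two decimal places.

Rewriting demand in inverse form: P = 166 - Q.
Without the control, 166 - Q = 36 + 6Q so Q* = 18.5714 and P* = 147.4286.
At P = 97, sellers supply (97 - 36)/6 = 10.1667 while buyers want more, so the quantity traded is 10.1667 at price 97.
PS goes from (1/2)(18.5714)(111.4286) = 1034.6939 to 310.0833 (computed as (97 - 36)(10.1667) - (1/2)(6)(10.1667)^2), a change of -724.6105.

-724.61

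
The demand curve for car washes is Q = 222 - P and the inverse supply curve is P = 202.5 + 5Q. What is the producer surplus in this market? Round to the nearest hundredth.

Rewriting demand in inverse form: P = 222 - Q.
Setting demand equal to supply, 19.5 = 6Q, so Q* = 3.25 and P* = 218.75.
PS is the area between P* and the supply curve from 0 to Q*: (1/2)(3.25)(16.25) = 26.4062.

26.41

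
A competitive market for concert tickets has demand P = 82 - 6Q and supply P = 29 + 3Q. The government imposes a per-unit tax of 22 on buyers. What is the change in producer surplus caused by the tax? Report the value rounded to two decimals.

Without the tax, 82 - 6Q = 29 + 3Q so Q* = 5.8889 and P* = 46.6667.
A tax on buyers shifts demand down by 22: (82 - 22) - 6Q = 29 + 3Q, so Q_t = 3.4444. Buyers pay P_b = 61.3333; sellers receive P_s = P_b - 22 = 39.3333.
PS falls from (1/2)(5.8889)(17.6667) = 52.0185 to (1/2)(3.4444)(10.3333) = 17.7963, a change of -34.2222.

-34.22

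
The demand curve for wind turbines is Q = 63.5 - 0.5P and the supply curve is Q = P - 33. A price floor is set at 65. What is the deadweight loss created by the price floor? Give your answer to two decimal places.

Rewriting demand in inverse form: P = 127 - 2Q.
Rewriting supply in inverse form: P = 33 + Q.
Free-market equilibrium: 127 - 2Q = 33 + Q gives Q* = 31.3333, P* = 64.3333.
At the floor price 65, quantity demanded is (127 - 65)/2 = 31; demand is the short side, so Q = 31 trades at P = 65.
The lost-trades triangle has base Q* - 31 = 0.3333 and height equal to the gap between the curves at Q = 31, which is 65 - 64 = 1. DWL = (1/2)(0.3333)(1) = 0.1667.

0.17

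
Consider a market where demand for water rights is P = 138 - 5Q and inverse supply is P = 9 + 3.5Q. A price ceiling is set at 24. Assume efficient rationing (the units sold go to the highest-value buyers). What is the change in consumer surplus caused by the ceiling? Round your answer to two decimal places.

-133.16

Without the control, 138 - 5Q = 9 + 3.5Q so Q* = 15.1765 and P* = 62.1176.
At the ceiling price 24, quantity supplied is (24 - 9)/3.5 = 4.2857; supply is the short side, so Q = 4.2857 trades at P = 24.
CS goes from (1/2)(15.1765)(75.8824) = 575.8131 to 442.6531 (computed as (138 - 24)(4.2857) - (1/2)(5)(4.2857)^2), a change of -133.1601.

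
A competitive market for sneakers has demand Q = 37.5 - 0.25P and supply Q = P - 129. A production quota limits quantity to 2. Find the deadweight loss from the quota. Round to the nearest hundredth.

12.10

Rewriting demand in inverse form: P = 150 - 4Q.
Rewriting supply in inverse form: P = 129 + Q.
Without the quota, 150 - 4Q = 129 + Q gives Q* = 4.2.
At Q = 2 the demand price is 150 - 4(2) = 142 and the supply price is 129 + (2) = 131.
DWL = (1/2)(gap between curves at 2) x (Q* - 2) = (1/2)(11)(2.2) = 12.1.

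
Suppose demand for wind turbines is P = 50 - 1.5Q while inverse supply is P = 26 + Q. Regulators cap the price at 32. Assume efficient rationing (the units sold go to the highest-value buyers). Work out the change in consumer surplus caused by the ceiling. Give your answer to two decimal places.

11.88

Free-market equilibrium: 50 - 1.5Q = 26 + Q gives Q* = 9.6, P* = 35.6.
At the ceiling price 32, quantity supplied is (32 - 26)/1 = 6; supply is the short side, so Q = 6 trades at P = 32.
CS goes from (1/2)(9.6)(14.4) = 69.12 to 81 (computed as (50 - 32)(6) - (1/2)(1.5)(6)^2), a change of 11.88.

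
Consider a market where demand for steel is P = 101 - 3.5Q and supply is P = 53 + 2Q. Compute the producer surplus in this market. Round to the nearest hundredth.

76.17

Setting demand equal to supply, 48 = 5.5Q, so Q* = 8.7273 and P* = 70.4545.
The supply curve's price intercept is 53, so PS = (1/2)(Q*)(P* - 53) = (1/2)(8.7273)(17.4545) = 76.1653.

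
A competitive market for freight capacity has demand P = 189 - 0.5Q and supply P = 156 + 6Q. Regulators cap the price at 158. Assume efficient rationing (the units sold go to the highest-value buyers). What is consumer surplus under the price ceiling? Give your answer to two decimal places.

10.31

Free-market equilibrium: 189 - 0.5Q = 156 + 6Q gives Q* = 5.0769, P* = 186.4615.
At the ceiling price 158, quantity supplied is (158 - 156)/6 = 0.3333; supply is the short side, so Q = 0.3333 trades at P = 158.
The demand price at Q = 0.3333 is 188.8333. CS is the trapezoid between demand and 158 over [0, 0.3333]: (1/2)[(189 - 158) + (188.8333 - 158)](0.3333) = 10.3056.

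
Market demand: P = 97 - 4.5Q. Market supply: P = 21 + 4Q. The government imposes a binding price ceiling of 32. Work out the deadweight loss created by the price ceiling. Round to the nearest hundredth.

Without the control, 97 - 4.5Q = 21 + 4Q so Q* = 8.9412 and P* = 56.7647.
At P = 32, sellers supply (32 - 21)/4 = 2.75 while buyers want more, so the quantity traded is 2.75 at price 32.
The lost-trades triangle has base Q* - 2.75 = 6.1912 and height equal to the gap between the curves at Q = 2.75, which is 84.625 - 32 = 52.625. DWL = (1/2)(6.1912)(52.625) = 162.9053.

162.91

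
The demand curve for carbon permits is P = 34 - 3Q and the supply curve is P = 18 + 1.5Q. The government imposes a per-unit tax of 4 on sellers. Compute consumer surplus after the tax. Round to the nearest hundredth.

Without the tax, 34 - 3Q = 18 + 1.5Q so Q* = 3.5556 and P* = 23.3333.
With the tax, sellers need 4 more per unit: 34 - 3Q = 18 + 1.5Q + 4, so Q_t = 2.6667. Buyers pay P_b = 26; sellers receive P_s = P_b - 4 = 22.
CS = (1/2)(Q_t)(34 - P_b) = (1/2)(2.6667)(8) = 10.6667.

10.67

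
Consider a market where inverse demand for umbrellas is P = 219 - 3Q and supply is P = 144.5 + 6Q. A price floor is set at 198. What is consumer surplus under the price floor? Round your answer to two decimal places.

73.50

Without the control, 219 - 3Q = 144.5 + 6Q so Q* = 8.2778 and P* = 194.1667.
At the floor price 198, quantity demanded is (219 - 198)/3 = 7; demand is the short side, so Q = 7 trades at P = 198.
CS is the triangle under demand above 198: (1/2)(7)(219 - 198) = 73.5.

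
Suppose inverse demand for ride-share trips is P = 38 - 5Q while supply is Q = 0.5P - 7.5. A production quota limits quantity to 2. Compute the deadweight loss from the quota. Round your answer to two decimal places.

5.79

Rewriting supply in inverse form: P = 15 + 2Q.
Unrestricted equilibrium: Q* = (38 - 15)/(5 + 2) = 3.2857.
At Q = 2 the demand price is 38 - 5(2) = 28 and the supply price is 15 + 2(2) = 19.
Deadweight loss is the triangle between the curves from 2 to 3.2857: (1/2)(28 - 19)(3.2857 - 2) = 5.7857.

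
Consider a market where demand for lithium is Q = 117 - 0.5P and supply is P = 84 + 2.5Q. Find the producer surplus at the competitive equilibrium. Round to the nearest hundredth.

Rewriting demand in inverse form: P = 234 - 2Q.
Setting demand equal to supply, 150 = 4.5Q, so Q* = 33.3333 and P* = 167.3333.
PS is the area between P* and the supply curve from 0 to Q*: (1/2)(33.3333)(83.3333) = 1388.8889.

1388.89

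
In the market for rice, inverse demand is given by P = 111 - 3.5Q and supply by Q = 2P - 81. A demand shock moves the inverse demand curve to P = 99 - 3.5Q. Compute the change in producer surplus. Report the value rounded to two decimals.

Rewriting supply in inverse form: P = 40.5 + 0.5Q.
Initial equilibrium: Q_0 = 17.625, P_0 = 49.3125; CS_0 = (1/2)(17.625)(61.6875) = 543.6211, PS_0 = (1/2)(17.625)(8.8125) = 77.6602.
New equilibrium: 99 - 3.5Q = 40.5 + 0.5Q gives Q_1 = 14.625, P_1 = 47.8125; CS_1 = 374.3086, PS_1 = 53.4727.
Change in producer surplus = 53.4727 - 77.6602 = -24.1875.

-24.19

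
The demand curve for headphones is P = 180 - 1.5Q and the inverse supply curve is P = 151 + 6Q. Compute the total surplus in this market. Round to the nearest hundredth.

56.07

Equilibrium: 180 - 1.5Q = 151 + 6Q, so Q* = 3.8667 and P* = 174.2.
Total surplus is the full triangle between the curves from 0 to Q*: (1/2)(3.8667)(180 - 151) = 56.0667.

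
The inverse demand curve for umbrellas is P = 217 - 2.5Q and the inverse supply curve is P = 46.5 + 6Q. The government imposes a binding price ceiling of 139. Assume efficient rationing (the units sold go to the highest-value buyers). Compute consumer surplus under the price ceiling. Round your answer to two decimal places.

Free-market equilibrium: 217 - 2.5Q = 46.5 + 6Q gives Q* = 20.0588, P* = 166.8529.
At P = 139, sellers supply (139 - 46.5)/6 = 15.4167 while buyers want more, so the quantity traded is 15.4167 at price 139.
The demand price at Q = 15.4167 is 178.4583. CS is the trapezoid between demand and 139 over [0, 15.4167]: (1/2)[(217 - 139) + (178.4583 - 139)](15.4167) = 905.408.

905.41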